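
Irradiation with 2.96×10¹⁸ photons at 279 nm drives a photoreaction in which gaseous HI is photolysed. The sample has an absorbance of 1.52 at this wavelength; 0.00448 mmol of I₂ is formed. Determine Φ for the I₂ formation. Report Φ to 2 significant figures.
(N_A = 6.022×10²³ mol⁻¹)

Φ = 0.94

Product: 0.00448 mmol = 4.48×10⁻⁶ mol.
Moles of photons: 2.96×10¹⁸ / 6.022×10²³ = 4.915×10⁻⁶ mol.
Fraction absorbed: 1 − 10^(−1.52) = 0.9698.
Photons absorbed: 0.9698 × 4.915×10⁻⁶ = 4.767×10⁻⁶ mol.
Φ = 4.48×10⁻⁶ mol / 4.767×10⁻⁶ mol photons = 0.94.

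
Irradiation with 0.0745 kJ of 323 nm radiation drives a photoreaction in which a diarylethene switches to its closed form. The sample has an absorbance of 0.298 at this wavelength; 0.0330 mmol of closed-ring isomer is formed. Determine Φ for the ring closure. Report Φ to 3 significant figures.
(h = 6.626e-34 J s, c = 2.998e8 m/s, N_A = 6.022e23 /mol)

Product: 0.0330 mmol = 3.30e-5 mol.
Photon energy at 323 nm: hc/λ = (6.626e-34)(2.998e8)/(323e-9) = 6.150e-19 J.
Incident energy: 0.0745 kJ = 74.5 J.
Photons incident: 74.5 / 6.150e-19 = 1.211e20, i.e. 1.211e20/6.022e23 = 2.011e-4 mol.
Fraction absorbed: 1 − 10^(−0.298) = 0.4965.
Photons absorbed: 0.4965 × 2.011e-4 = 9.985e-5 mol.
Φ = 3.30e-5 mol / 9.985e-5 mol photons = 0.330.

Φ = 0.330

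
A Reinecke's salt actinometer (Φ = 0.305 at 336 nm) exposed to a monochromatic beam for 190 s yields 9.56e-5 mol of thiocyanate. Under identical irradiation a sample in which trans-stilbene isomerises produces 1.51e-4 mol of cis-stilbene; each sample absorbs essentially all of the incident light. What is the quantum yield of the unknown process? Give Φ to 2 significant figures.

Photons absorbed by the actinometer: 9.56e-5 / 0.305 = 3.134e-4 mol.
Φ(unknown) = 1.51e-4 / 3.134e-4 = 0.48.

Φ = 0.48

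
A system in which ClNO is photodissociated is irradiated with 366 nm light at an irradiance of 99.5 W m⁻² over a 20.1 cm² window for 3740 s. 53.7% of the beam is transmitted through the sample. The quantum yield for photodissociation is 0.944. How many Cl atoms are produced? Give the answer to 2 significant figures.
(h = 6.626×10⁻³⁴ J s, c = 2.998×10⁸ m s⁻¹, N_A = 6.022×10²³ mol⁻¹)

6.0×10²⁰ atoms

Photon energy at 366 nm: hc/λ = (6.626×10⁻³⁴)(2.998×10⁸)/(366×10⁻⁹) = 5.428×10⁻¹⁹ J.
Energy delivered: (99.5 W m⁻²)(20.1×10⁻⁴ m²)(3740 s) = 748.0 J.
Photons incident: 748.0 / 5.428×10⁻¹⁹ = 1.378×10²¹, i.e. 1.378×10²¹/6.022×10²³ = 0.002288 mol.
Fraction absorbed: 1 − 53.7/100 = 0.4630.
Photons absorbed: 0.4630 × 0.002288 = 0.001059 mol.
Product: Φ × n_abs = 0.944 × 0.001059 = 9.997×10⁻⁴ mol.
As a count: 9.997×10⁻⁴ × 6.022×10²³ = 6.0×10²⁰.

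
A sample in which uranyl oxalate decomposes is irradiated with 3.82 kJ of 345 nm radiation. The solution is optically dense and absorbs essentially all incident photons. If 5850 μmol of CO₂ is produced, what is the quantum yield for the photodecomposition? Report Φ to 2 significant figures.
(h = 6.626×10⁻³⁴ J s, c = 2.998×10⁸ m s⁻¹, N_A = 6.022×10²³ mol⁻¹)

Product: 5850 μmol = 0.00585 mol.
Photon energy at 345 nm: hc/λ = (6.626×10⁻³⁴)(2.998×10⁸)/(345×10⁻⁹) = 5.758×10⁻¹⁹ J.
Incident energy: 3.82 kJ = 3820 J.
Photons incident: 3820 / 5.758×10⁻¹⁹ = 6.634×10²¹, i.e. 6.634×10²¹/6.022×10²³ = 0.01102 mol.
Φ = 0.00585 mol / 0.01102 mol photons = 0.53.

Φ = 0.53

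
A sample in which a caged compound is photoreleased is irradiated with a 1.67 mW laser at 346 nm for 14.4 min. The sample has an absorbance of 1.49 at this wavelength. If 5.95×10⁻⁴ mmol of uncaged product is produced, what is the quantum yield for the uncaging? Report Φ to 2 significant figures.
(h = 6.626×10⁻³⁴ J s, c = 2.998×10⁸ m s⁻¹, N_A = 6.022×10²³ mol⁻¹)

Product: 5.95×10⁻⁴ mmol = 5.95×10⁻⁷ mol.
Photon energy at 346 nm: hc/λ = (6.626×10⁻³⁴)(2.998×10⁸)/(346×10⁻⁹) = 5.741×10⁻¹⁹ J.
Energy delivered: (1.67 mW)(864 s) = 1.443 J.
Photons incident: 1.443 / 5.741×10⁻¹⁹ = 2.513×10¹⁸, i.e. 2.513×10¹⁸/6.022×10²³ = 4.173×10⁻⁶ mol.
Fraction absorbed: 1 − 10^(−1.49) = 0.9676.
Photons absorbed: 0.9676 × 4.173×10⁻⁶ = 4.038×10⁻⁶ mol.
Φ = 5.95×10⁻⁷ mol / 4.038×10⁻⁶ mol photons = 0.15.

Φ = 0.15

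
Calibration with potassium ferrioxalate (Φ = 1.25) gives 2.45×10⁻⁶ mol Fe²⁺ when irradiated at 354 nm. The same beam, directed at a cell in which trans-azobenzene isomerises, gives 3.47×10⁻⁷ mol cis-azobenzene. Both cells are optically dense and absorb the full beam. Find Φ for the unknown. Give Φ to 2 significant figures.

Φ = 0.18

Photons absorbed by the actinometer: 2.45×10⁻⁶ / 1.25 = 1.960×10⁻⁶ mol.
Φ(unknown) = 3.47×10⁻⁷ / 1.960×10⁻⁶ = 0.18.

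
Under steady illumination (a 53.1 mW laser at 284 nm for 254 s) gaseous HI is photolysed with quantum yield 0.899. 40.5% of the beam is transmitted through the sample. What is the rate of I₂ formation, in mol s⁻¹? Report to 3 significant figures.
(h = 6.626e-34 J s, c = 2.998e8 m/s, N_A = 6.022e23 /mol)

6.74e-8 mol s⁻¹

Photon energy at 284 nm: hc/λ = (6.626e-34)(2.998e8)/(284e-9) = 6.995e-19 J.
Energy delivered: (53.1 mW)(254 s) = 13.49 J.
Photons incident: 13.49 / 6.995e-19 = 1.929e19, i.e. 1.929e19/6.022e23 = 3.203e-5 mol.
Fraction absorbed: 1 − 40.5/100 = 0.5950.
Photons absorbed: 0.5950 × 3.203e-5 = 1.906e-5 mol.
Product formed: 0.899 × 1.906e-5 = 1.713e-5 mol.
Rate: 1.713e-5 / 254 s = 6.74e-8 mol s⁻¹.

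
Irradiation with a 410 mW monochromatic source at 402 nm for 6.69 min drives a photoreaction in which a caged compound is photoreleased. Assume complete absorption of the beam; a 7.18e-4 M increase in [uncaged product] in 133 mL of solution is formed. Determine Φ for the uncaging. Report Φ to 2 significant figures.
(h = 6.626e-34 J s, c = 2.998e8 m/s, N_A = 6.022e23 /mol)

Φ = 0.17

Product: (7.18e-4 M)(0.133 L) = 9.549e-5 mol.
Photon energy at 402 nm: hc/λ = (6.626e-34)(2.998e8)/(402e-9) = 4.941e-19 J.
Energy delivered: (410 mW)(401.4 s) = 164.6 J.
Photons incident: 164.6 / 4.941e-19 = 3.331e20, i.e. 3.331e20/6.022e23 = 5.531e-4 mol.
Φ = 9.549e-5 mol / 5.531e-4 mol photons = 0.17.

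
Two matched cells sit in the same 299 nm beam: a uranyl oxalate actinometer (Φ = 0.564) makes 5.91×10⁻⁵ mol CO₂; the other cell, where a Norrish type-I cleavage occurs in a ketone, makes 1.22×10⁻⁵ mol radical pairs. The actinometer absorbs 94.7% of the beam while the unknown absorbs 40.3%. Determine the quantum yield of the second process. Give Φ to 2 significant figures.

Φ = 0.27

Photons absorbed by the actinometer: 5.91×10⁻⁵ / 0.564 = 1.048×10⁻⁴ mol.
Incident flux: 1.048×10⁻⁴ / 0.947 = 1.107×10⁻⁴ einstein.
Absorbed by unknown: 0.403 × 1.107×10⁻⁴ = 4.461×10⁻⁵ mol.
Φ(unknown) = 1.22×10⁻⁵ / 4.461×10⁻⁵ = 0.27.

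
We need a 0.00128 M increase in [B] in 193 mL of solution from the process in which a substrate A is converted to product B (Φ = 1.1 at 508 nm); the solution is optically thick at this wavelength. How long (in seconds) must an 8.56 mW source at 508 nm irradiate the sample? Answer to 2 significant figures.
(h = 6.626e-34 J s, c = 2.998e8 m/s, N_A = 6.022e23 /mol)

t ≈ 6200 s

Product: (0.00128 M)(0.193 L) = 2.470e-4 mol.
Photons that must be absorbed: 2.470e-4 / 1.1 = 2.245e-4 mol.
Photon energy: hc/λ = 3.910e-19 J; per mole, 2.355e5 J mol⁻¹.
Energy required: 2.245e-4 × 2.355e5 = 52.87 J.
Time: 52.87 J / 0.00856 W = 6200 s.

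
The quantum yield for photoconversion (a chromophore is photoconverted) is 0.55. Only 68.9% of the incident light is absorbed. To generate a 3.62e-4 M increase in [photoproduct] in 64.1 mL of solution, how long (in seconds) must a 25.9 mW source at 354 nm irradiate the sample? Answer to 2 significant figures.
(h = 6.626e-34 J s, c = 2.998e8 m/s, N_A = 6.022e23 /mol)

Product: (3.62e-4 M)(0.0641 L) = 2.320e-5 mol.
Photons that must be absorbed: 2.320e-5 / 0.55 = 4.218e-5 mol.
Incident photons needed: 4.218e-5 / 0.689 = 6.122e-5 mol.
Photon energy: hc/λ = 5.612e-19 J; per mole, 3.380e5 J mol⁻¹.
Energy required: 6.122e-5 × 3.380e5 = 20.69 J.
Time: 20.69 J / 0.0259 W = 800 s.

t ≈ 800 s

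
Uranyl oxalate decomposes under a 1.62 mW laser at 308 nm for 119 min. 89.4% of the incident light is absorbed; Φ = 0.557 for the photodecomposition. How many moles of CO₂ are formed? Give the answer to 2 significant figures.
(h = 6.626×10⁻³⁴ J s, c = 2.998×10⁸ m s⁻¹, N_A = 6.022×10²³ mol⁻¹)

1.5×10⁻⁵ mol

Photon energy at 308 nm: hc/λ = (6.626×10⁻³⁴)(2.998×10⁸)/(308×10⁻⁹) = 6.450×10⁻¹⁹ J.
Energy delivered: (1.62 mW)(7140 s) = 11.57 J.
Photons incident: 11.57 / 6.450×10⁻¹⁹ = 1.794×10¹⁹, i.e. 1.794×10¹⁹/6.022×10²³ = 2.979×10⁻⁵ mol.
Photons absorbed: 0.894 × 2.979×10⁻⁵ = 2.663×10⁻⁵ mol.
Product: Φ × n_abs = 0.557 × 2.663×10⁻⁵ = 1.483×10⁻⁵ mol.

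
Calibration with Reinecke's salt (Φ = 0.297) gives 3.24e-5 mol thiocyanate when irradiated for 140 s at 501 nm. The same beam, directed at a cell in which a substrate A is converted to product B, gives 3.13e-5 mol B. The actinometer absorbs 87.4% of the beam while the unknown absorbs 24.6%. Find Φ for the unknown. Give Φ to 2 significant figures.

Photons absorbed by the actinometer: 3.24e-5 / 0.297 = 1.091e-4 mol.
Incident flux: 1.091e-4 / 0.874 = 1.248e-4 einstein.
Absorbed by unknown: 0.246 × 1.248e-4 = 3.070e-5 mol.
Φ(unknown) = 3.13e-5 / 3.070e-5 = 1.0.

Φ = 1.0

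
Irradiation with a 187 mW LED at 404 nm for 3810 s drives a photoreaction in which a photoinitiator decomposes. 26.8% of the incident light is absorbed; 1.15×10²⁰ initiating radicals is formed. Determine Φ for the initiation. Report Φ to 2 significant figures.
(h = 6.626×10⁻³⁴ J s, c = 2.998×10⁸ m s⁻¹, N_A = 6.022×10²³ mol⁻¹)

Φ = 0.30

Product: 1.15×10²⁰ / 6.022×10²³ = 1.910×10⁻⁴ mol.
Photon energy at 404 nm: hc/λ = (6.626×10⁻³⁴)(2.998×10⁸)/(404×10⁻⁹) = 4.917×10⁻¹⁹ J.
Energy delivered: (187 mW)(3810 s) = 712.5 J.
Photons incident: 712.5 / 4.917×10⁻¹⁹ = 1.449×10²¹, i.e. 1.449×10²¹/6.022×10²³ = 0.002406 mol.
Photons absorbed: 0.268 × 0.002406 = 6.448×10⁻⁴ mol.
Φ = 1.910×10⁻⁴ mol / 6.448×10⁻⁴ mol photons = 0.30.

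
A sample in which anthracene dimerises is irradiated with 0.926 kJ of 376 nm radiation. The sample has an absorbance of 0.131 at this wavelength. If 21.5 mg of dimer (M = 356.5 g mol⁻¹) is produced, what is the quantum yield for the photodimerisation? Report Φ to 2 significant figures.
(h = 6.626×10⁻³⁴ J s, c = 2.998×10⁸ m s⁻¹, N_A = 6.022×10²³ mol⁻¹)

Product: 21.5 mg / 356.5 g mol⁻¹ = 6.031×10⁻⁵ mol.
Photon energy at 376 nm: hc/λ = (6.626×10⁻³⁴)(2.998×10⁸)/(376×10⁻⁹) = 5.283×10⁻¹⁹ J.
Incident energy: 0.926 kJ = 926 J.
Photons incident: 926 / 5.283×10⁻¹⁹ = 1.753×10²¹, i.e. 1.753×10²¹/6.022×10²³ = 0.002911 mol.
Fraction absorbed: 1 − 10^(−0.131) = 0.2604.
Photons absorbed: 0.2604 × 0.002911 = 7.580×10⁻⁴ mol.
Φ = 6.031×10⁻⁵ mol / 7.580×10⁻⁴ mol photons = 0.080.

Φ = 0.080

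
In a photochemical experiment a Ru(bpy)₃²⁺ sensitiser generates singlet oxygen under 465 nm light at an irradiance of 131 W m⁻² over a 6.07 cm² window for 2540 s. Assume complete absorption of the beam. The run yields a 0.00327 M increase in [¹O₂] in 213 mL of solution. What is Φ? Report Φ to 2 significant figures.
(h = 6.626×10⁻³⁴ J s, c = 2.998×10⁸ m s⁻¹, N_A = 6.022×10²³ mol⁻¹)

Product: (0.00327 M)(0.213 L) = 6.965×10⁻⁴ mol.
Photon energy at 465 nm: hc/λ = (6.626×10⁻³⁴)(2.998×10⁸)/(465×10⁻⁹) = 4.272×10⁻¹⁹ J.
Energy delivered: (131 W m⁻²)(6.07×10⁻⁴ m²)(2540 s) = 202.0 J.
Photons incident: 202.0 / 4.272×10⁻¹⁹ = 4.728×10²⁰, i.e. 4.728×10²⁰/6.022×10²³ = 7.851×10⁻⁴ mol.
Φ = 6.965×10⁻⁴ mol / 7.851×10⁻⁴ mol photons = 0.89.

Φ = 0.89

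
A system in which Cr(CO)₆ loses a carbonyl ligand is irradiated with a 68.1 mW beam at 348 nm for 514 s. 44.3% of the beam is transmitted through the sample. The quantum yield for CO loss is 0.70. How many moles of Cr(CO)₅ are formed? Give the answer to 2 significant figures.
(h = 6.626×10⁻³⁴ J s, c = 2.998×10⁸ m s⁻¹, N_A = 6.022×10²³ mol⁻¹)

Photon energy at 348 nm: hc/λ = (6.626×10⁻³⁴)(2.998×10⁸)/(348×10⁻⁹) = 5.708×10⁻¹⁹ J.
Energy delivered: (68.1 mW)(514 s) = 35.00 J.
Photons incident: 35.00 / 5.708×10⁻¹⁹ = 6.132×10¹⁹, i.e. 6.132×10¹⁹/6.022×10²³ = 1.018×10⁻⁴ mol.
Fraction absorbed: 1 − 44.3/100 = 0.5570.
Photons absorbed: 0.5570 × 1.018×10⁻⁴ = 5.670×10⁻⁵ mol.
Product: Φ × n_abs = 0.70 × 5.670×10⁻⁵ = 3.969×10⁻⁵ mol.

4.0×10⁻⁵ mol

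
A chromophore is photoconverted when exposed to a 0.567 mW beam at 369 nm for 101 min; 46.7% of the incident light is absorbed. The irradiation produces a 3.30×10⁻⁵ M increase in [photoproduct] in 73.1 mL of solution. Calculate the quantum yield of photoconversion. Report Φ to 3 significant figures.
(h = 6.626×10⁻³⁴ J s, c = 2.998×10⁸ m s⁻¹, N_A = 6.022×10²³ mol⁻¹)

Product: (3.30×10⁻⁵ M)(0.0731 L) = 2.412×10⁻⁶ mol.
Photon energy at 369 nm: hc/λ = (6.626×10⁻³⁴)(2.998×10⁸)/(369×10⁻⁹) = 5.383×10⁻¹⁹ J.
Energy delivered: (0.567 mW)(6060 s) = 3.436 J.
Photons incident: 3.436 / 5.383×10⁻¹⁹ = 6.383×10¹⁸, i.e. 6.383×10¹⁸/6.022×10²³ = 1.060×10⁻⁵ mol.
Photons absorbed: 0.467 × 1.060×10⁻⁵ = 4.950×10⁻⁶ mol.
Φ = 2.412×10⁻⁶ mol / 4.950×10⁻⁶ mol photons = 0.487.

Φ = 0.487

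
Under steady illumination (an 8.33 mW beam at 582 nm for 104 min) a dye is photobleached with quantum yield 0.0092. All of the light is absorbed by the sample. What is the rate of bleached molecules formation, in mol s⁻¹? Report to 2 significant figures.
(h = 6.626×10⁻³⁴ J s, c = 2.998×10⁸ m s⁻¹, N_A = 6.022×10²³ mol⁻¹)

3.7×10⁻¹⁰ mol s⁻¹

Photon energy at 582 nm: hc/λ = (6.626×10⁻³⁴)(2.998×10⁸)/(582×10⁻⁹) = 3.413×10⁻¹⁹ J.
Energy delivered: (8.33 mW)(6240 s) = 51.98 J.
Photons incident: 51.98 / 3.413×10⁻¹⁹ = 1.523×10²⁰, i.e. 1.523×10²⁰/6.022×10²³ = 2.529×10⁻⁴ mol.
Product formed: 0.0092 × 2.529×10⁻⁴ = 2.327×10⁻⁶ mol.
Rate: 2.327×10⁻⁶ / 6240 s = 3.7×10⁻¹⁰ mol s⁻¹.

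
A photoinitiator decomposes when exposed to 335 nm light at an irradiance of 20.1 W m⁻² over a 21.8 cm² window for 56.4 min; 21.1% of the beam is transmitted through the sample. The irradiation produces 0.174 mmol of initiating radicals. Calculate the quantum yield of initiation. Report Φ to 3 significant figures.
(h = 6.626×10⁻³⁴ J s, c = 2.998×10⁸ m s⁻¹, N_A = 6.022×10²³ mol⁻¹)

Φ = 0.531

Product: 0.174 mmol = 1.74×10⁻⁴ mol.
Photon energy at 335 nm: hc/λ = (6.626×10⁻³⁴)(2.998×10⁸)/(335×10⁻⁹) = 5.930×10⁻¹⁹ J.
Energy delivered: (20.1 W m⁻²)(21.8×10⁻⁴ m²)(3384 s) = 148.3 J.
Photons incident: 148.3 / 5.930×10⁻¹⁹ = 2.501×10²⁰, i.e. 2.501×10²⁰/6.022×10²³ = 4.153×10⁻⁴ mol.
Fraction absorbed: 1 − 21.1/100 = 0.7890.
Photons absorbed: 0.7890 × 4.153×10⁻⁴ = 3.277×10⁻⁴ mol.
Φ = 1.74×10⁻⁴ mol / 3.277×10⁻⁴ mol photons = 0.531.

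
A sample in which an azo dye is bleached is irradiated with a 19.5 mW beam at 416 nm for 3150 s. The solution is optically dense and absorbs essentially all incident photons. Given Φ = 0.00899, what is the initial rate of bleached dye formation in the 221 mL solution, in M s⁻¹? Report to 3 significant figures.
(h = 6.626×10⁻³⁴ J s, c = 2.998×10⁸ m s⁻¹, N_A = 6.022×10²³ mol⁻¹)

Photon energy at 416 nm: hc/λ = (6.626×10⁻³⁴)(2.998×10⁸)/(416×10⁻⁹) = 4.775×10⁻¹⁹ J.
Energy delivered: (19.5 mW)(3150 s) = 61.43 J.
Photons incident: 61.43 / 4.775×10⁻¹⁹ = 1.286×10²⁰, i.e. 1.286×10²⁰/6.022×10²³ = 2.136×10⁻⁴ mol.
Product formed: 0.00899 × 2.136×10⁻⁴ = 1.920×10⁻⁶ mol.
Rate: 1.920×10⁻⁶ mol / (3150 s × 0.221 L) = 2.76×10⁻⁹ M s⁻¹.

2.76×10⁻⁹ M s⁻¹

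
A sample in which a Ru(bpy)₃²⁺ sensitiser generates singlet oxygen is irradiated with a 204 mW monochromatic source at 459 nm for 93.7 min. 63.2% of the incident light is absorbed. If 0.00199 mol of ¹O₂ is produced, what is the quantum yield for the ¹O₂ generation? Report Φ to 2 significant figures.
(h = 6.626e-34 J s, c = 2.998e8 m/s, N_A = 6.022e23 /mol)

Photon energy at 459 nm: hc/λ = (6.626e-34)(2.998e8)/(459e-9) = 4.328e-19 J.
Energy delivered: (204 mW)(5622 s) = 1147 J.
Photons incident: 1147 / 4.328e-19 = 2.650e21, i.e. 2.650e21/6.022e23 = 0.004401 mol.
Photons absorbed: 0.632 × 0.004401 = 0.002781 mol.
Φ = 0.00199 mol / 0.002781 mol photons = 0.72.

Φ = 0.72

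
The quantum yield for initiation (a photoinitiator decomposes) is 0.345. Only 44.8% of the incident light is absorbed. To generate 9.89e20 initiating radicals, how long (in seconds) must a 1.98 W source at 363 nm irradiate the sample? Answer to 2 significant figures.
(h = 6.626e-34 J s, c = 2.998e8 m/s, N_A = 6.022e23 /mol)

t ≈ 1800 s

Product: 9.89e20 / 6.022e23 = 0.001642 mol.
Photons that must be absorbed: 0.001642 / 0.345 = 0.004759 mol.
Incident photons needed: 0.004759 / 0.448 = 0.01062 mol.
Photon energy: hc/λ = 5.472e-19 J; per mole, 3.295e5 J mol⁻¹.
Energy required: 0.01062 × 3.295e5 = 3499 J.
Time: 3499 J / 1.98 W = 1800 s.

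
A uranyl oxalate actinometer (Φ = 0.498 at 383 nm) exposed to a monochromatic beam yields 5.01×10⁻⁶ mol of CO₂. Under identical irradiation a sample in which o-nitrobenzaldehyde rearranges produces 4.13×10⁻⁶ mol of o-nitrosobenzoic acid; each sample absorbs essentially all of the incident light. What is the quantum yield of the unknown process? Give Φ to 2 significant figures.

Photons absorbed by the actinometer: 5.01×10⁻⁶ / 0.498 = 1.006×10⁻⁵ mol.
Φ(unknown) = 4.13×10⁻⁶ / 1.006×10⁻⁵ = 0.41.

Φ = 0.41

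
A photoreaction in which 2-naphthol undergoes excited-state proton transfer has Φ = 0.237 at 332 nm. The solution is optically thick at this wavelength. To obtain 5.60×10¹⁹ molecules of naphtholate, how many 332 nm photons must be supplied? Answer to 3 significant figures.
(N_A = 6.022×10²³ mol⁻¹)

2.36×10²⁰ photons

Product: 5.60×10¹⁹ / 6.022×10²³ = 9.299×10⁻⁵ mol.
Photons that must be absorbed: 9.299×10⁻⁵ / 0.237 = 3.924×10⁻⁴ mol.
Photon count: 3.924×10⁻⁴ × 6.022×10²³ = 2.36×10²⁰.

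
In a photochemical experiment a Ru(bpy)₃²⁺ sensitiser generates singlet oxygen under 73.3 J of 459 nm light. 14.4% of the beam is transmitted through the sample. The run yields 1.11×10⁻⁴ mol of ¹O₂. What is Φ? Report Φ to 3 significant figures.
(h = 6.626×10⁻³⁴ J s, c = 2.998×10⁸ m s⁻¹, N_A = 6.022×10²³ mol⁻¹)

Φ = 0.461

Photon energy at 459 nm: hc/λ = (6.626×10⁻³⁴)(2.998×10⁸)/(459×10⁻⁹) = 4.328×10⁻¹⁹ J.
Photons incident: 73.3 / 4.328×10⁻¹⁹ = 1.694×10²⁰, i.e. 1.694×10²⁰/6.022×10²³ = 2.813×10⁻⁴ mol.
Fraction absorbed: 1 − 14.4/100 = 0.8560.
Photons absorbed: 0.8560 × 2.813×10⁻⁴ = 2.408×10⁻⁴ mol.
Φ = 1.11×10⁻⁴ mol / 2.408×10⁻⁴ mol photons = 0.461.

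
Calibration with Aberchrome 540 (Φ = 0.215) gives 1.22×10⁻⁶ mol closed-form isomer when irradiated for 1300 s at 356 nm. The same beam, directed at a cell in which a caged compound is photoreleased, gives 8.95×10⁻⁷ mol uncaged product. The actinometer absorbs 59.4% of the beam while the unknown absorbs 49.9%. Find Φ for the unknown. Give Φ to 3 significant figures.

Φ = 0.188

Photons absorbed by the actinometer: 1.22×10⁻⁶ / 0.215 = 5.674×10⁻⁶ mol.
Incident flux: 5.674×10⁻⁶ / 0.594 = 9.552×10⁻⁶ einstein.
Absorbed by unknown: 0.499 × 9.552×10⁻⁶ = 4.766×10⁻⁶ mol.
Φ(unknown) = 8.95×10⁻⁷ / 4.766×10⁻⁶ = 0.188.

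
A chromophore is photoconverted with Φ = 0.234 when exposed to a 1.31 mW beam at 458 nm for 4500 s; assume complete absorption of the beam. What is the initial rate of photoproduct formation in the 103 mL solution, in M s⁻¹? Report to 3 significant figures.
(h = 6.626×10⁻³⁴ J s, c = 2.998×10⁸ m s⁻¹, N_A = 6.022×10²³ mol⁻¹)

Photon energy at 458 nm: hc/λ = (6.626×10⁻³⁴)(2.998×10⁸)/(458×10⁻⁹) = 4.337×10⁻¹⁹ J.
Energy delivered: (1.31 mW)(4500 s) = 5.895 J.
Photons incident: 5.895 / 4.337×10⁻¹⁹ = 1.359×10¹⁹, i.e. 1.359×10¹⁹/6.022×10²³ = 2.257×10⁻⁵ mol.
Product formed: 0.234 × 2.257×10⁻⁵ = 5.281×10⁻⁶ mol.
Rate: 5.281×10⁻⁶ mol / (4500 s × 0.103 L) = 1.14×10⁻⁸ M s⁻¹.

1.14×10⁻⁸ M s⁻¹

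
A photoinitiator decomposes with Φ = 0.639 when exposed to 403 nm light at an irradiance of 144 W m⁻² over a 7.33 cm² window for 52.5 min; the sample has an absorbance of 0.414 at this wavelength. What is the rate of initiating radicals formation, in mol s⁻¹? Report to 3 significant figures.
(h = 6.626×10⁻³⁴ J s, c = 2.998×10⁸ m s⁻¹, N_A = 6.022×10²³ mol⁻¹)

1.40×10⁻⁷ mol s⁻¹

Photon energy at 403 nm: hc/λ = (6.626×10⁻³⁴)(2.998×10⁸)/(403×10⁻⁹) = 4.929×10⁻¹⁹ J.
Energy delivered: (144 W m⁻²)(7.33×10⁻⁴ m²)(3150 s) = 332.5 J.
Photons incident: 332.5 / 4.929×10⁻¹⁹ = 6.746×10²⁰, i.e. 6.746×10²⁰/6.022×10²³ = 0.001120 mol.
Fraction absorbed: 1 − 10^(−0.414) = 0.6145.
Photons absorbed: 0.6145 × 0.001120 = 6.882×10⁻⁴ mol.
Product formed: 0.639 × 6.882×10⁻⁴ = 4.398×10⁻⁴ mol.
Rate: 4.398×10⁻⁴ / 3150 s = 1.40×10⁻⁷ mol s⁻¹.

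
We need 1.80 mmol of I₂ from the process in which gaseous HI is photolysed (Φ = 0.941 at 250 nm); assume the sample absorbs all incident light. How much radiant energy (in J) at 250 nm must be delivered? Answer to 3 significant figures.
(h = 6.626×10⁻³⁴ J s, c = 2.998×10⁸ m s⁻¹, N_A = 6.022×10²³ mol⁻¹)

915 J

Product: 1.80 mmol = 0.00180 mol.
Photons that must be absorbed: 0.00180 / 0.941 = 0.001913 mol.
Photon energy: hc/λ = 7.946×10⁻¹⁹ J; per mole, 4.785×10⁵ J mol⁻¹.
Energy required: 0.001913 × 4.785×10⁵ = 915 J.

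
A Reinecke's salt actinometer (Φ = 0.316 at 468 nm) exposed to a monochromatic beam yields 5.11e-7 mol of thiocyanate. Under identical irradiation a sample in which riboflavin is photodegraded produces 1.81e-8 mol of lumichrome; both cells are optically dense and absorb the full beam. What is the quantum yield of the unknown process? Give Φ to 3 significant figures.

Φ = 0.0112

Photons absorbed by the actinometer: 5.11e-7 / 0.316 = 1.617e-6 mol.
Φ(unknown) = 1.81e-8 / 1.617e-6 = 0.0112.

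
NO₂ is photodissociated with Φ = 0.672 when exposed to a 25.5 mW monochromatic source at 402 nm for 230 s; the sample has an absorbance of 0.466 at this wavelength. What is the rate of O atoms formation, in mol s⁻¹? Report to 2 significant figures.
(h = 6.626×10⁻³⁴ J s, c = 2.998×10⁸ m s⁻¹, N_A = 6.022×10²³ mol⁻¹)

3.8×10⁻⁸ mol s⁻¹

Photon energy at 402 nm: hc/λ = (6.626×10⁻³⁴)(2.998×10⁸)/(402×10⁻⁹) = 4.941×10⁻¹⁹ J.
Energy delivered: (25.5 mW)(230 s) = 5.865 J.
Photons incident: 5.865 / 4.941×10⁻¹⁹ = 1.187×10¹⁹, i.e. 1.187×10¹⁹/6.022×10²³ = 1.971×10⁻⁵ mol.
Fraction absorbed: 1 − 10^(−0.466) = 0.6580.
Photons absorbed: 0.6580 × 1.971×10⁻⁵ = 1.297×10⁻⁵ mol.
Product formed: 0.672 × 1.297×10⁻⁵ = 8.716×10⁻⁶ mol.
Rate: 8.716×10⁻⁶ / 230 s = 3.8×10⁻⁸ mol s⁻¹.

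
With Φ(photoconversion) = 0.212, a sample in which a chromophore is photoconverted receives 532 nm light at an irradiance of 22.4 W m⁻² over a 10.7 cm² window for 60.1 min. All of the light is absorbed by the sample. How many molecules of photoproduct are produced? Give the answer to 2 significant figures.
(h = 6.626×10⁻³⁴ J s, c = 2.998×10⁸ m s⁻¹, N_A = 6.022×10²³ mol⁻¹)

Photon energy at 532 nm: hc/λ = (6.626×10⁻³⁴)(2.998×10⁸)/(532×10⁻⁹) = 3.734×10⁻¹⁹ J.
Energy delivered: (22.4 W m⁻²)(10.7×10⁻⁴ m²)(3606 s) = 86.43 J.
Photons incident: 86.43 / 3.734×10⁻¹⁹ = 2.315×10²⁰, i.e. 2.315×10²⁰/6.022×10²³ = 3.844×10⁻⁴ mol.
Product: Φ × n_abs = 0.212 × 3.844×10⁻⁴ = 8.149×10⁻⁵ mol.
As a count: 8.149×10⁻⁵ × 6.022×10²³ = 4.9×10¹⁹.

4.9×10¹⁹ molecules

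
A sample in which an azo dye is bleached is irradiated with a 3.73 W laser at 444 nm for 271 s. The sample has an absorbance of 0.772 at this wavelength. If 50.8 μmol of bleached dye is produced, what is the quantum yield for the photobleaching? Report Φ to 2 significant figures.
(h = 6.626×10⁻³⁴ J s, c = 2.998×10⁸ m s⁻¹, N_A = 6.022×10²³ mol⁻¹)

Product: 50.8 μmol = 5.08×10⁻⁵ mol.
Photon energy at 444 nm: hc/λ = (6.626×10⁻³⁴)(2.998×10⁸)/(444×10⁻⁹) = 4.474×10⁻¹⁹ J.
Energy delivered: (3.73 W)(271 s) = 1011 J.
Photons incident: 1011 / 4.474×10⁻¹⁹ = 2.260×10²¹, i.e. 2.260×10²¹/6.022×10²³ = 0.003753 mol.
Fraction absorbed: 1 − 10^(−0.772) = 0.8310.
Photons absorbed: 0.8310 × 0.003753 = 0.003119 mol.
Φ = 5.08×10⁻⁵ mol / 0.003119 mol photons = 0.016.

Φ = 0.016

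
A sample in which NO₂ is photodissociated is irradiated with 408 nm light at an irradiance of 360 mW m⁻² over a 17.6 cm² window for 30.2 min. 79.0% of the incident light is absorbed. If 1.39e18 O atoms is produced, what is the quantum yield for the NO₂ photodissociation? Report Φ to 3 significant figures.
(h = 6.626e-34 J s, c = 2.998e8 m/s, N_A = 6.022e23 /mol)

Φ = 0.746

Product: 1.39e18 / 6.022e23 = 2.308e-6 mol.
Photon energy at 408 nm: hc/λ = (6.626e-34)(2.998e8)/(408e-9) = 4.869e-19 J.
Energy delivered: (360 mW m⁻²)(17.6e-4 m²)(1812 s) = 1.148 J.
Photons incident: 1.148 / 4.869e-19 = 2.358e18, i.e. 2.358e18/6.022e23 = 3.916e-6 mol.
Photons absorbed: 0.790 × 3.916e-6 = 3.094e-6 mol.
Φ = 2.308e-6 mol / 3.094e-6 mol photons = 0.746.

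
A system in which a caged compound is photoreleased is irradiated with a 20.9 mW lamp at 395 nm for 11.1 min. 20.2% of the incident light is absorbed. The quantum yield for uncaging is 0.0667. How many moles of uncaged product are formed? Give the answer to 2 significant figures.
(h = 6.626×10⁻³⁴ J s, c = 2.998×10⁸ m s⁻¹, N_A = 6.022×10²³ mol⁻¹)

Photon energy at 395 nm: hc/λ = (6.626×10⁻³⁴)(2.998×10⁸)/(395×10⁻⁹) = 5.029×10⁻¹⁹ J.
Energy delivered: (20.9 mW)(666 s) = 13.92 J.
Photons incident: 13.92 / 5.029×10⁻¹⁹ = 2.768×10¹⁹, i.e. 2.768×10¹⁹/6.022×10²³ = 4.596×10⁻⁵ mol.
Photons absorbed: 0.202 × 4.596×10⁻⁵ = 9.284×10⁻⁶ mol.
Product: Φ × n_abs = 0.0667 × 9.284×10⁻⁶ = 6.192×10⁻⁷ mol.

6.2×10⁻⁷ mol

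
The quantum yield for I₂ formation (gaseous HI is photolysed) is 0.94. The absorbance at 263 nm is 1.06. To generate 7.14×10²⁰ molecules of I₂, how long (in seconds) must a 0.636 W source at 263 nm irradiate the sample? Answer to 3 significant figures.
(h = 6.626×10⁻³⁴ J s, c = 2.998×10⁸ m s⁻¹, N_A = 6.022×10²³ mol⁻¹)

Product: 7.14×10²⁰ / 6.022×10²³ = 0.001186 mol.
Photons that must be absorbed: 0.001186 / 0.94 = 0.001262 mol.
Fraction absorbed: 1 − 10^(−1.06) = 0.9129.
Incident photons needed: 0.001262 / 0.9129 = 0.001382 mol.
Photon energy: hc/λ = 7.553×10⁻¹⁹ J; per mole, 4.548×10⁵ J mol⁻¹.
Energy required: 0.001382 × 4.548×10⁵ = 628.5 J.
Time: 628.5 J / 0.636 W = 988 s.

t ≈ 988 s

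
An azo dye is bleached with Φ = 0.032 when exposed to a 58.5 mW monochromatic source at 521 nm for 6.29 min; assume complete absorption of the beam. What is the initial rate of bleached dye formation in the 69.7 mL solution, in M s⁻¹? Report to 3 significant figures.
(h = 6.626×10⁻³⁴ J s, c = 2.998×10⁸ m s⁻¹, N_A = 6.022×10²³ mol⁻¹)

1.17×10⁻⁷ M s⁻¹

Photon energy at 521 nm: hc/λ = (6.626×10⁻³⁴)(2.998×10⁸)/(521×10⁻⁹) = 3.813×10⁻¹⁹ J.
Energy delivered: (58.5 mW)(377.4 s) = 22.08 J.
Photons incident: 22.08 / 3.813×10⁻¹⁹ = 5.791×10¹⁹, i.e. 5.791×10¹⁹/6.022×10²³ = 9.616×10⁻⁵ mol.
Product formed: 0.032 × 9.616×10⁻⁵ = 3.077×10⁻⁶ mol.
Rate: 3.077×10⁻⁶ mol / (377.4 s × 0.0697 L) = 1.17×10⁻⁷ M s⁻¹.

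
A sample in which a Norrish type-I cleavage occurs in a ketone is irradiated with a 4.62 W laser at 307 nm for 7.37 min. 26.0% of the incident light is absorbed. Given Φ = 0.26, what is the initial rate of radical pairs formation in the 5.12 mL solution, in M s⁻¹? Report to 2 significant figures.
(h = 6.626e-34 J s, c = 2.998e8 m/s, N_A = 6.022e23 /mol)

Photon energy at 307 nm: hc/λ = (6.626e-34)(2.998e8)/(307e-9) = 6.471e-19 J.
Energy delivered: (4.62 W)(442.2 s) = 2043 J.
Photons incident: 2043 / 6.471e-19 = 3.157e21, i.e. 3.157e21/6.022e23 = 0.005242 mol.
Photons absorbed: 0.260 × 0.005242 = 0.001363 mol.
Product formed: 0.26 × 0.001363 = 3.544e-4 mol.
Rate: 3.544e-4 mol / (442.2 s × 0.00512 L) = 1.6e-4 M s⁻¹.

1.6e-4 M s⁻¹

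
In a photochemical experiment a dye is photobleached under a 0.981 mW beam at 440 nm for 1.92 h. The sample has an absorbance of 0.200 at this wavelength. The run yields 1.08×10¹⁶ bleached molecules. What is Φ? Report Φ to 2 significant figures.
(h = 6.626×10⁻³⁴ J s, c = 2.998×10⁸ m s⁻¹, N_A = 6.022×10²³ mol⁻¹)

Product: 1.08×10¹⁶ / 6.022×10²³ = 1.793×10⁻⁸ mol.
Photon energy at 440 nm: hc/λ = (6.626×10⁻³⁴)(2.998×10⁸)/(440×10⁻⁹) = 4.515×10⁻¹⁹ J.
Energy delivered: (0.981 mW)(6912 s) = 6.781 J.
Photons incident: 6.781 / 4.515×10⁻¹⁹ = 1.502×10¹⁹, i.e. 1.502×10¹⁹/6.022×10²³ = 2.494×10⁻⁵ mol.
Fraction absorbed: 1 − 10^(−0.200) = 0.3690.
Photons absorbed: 0.3690 × 2.494×10⁻⁵ = 9.203×10⁻⁶ mol.
Φ = 1.793×10⁻⁸ mol / 9.203×10⁻⁶ mol photons = 0.0019.

Φ = 0.0019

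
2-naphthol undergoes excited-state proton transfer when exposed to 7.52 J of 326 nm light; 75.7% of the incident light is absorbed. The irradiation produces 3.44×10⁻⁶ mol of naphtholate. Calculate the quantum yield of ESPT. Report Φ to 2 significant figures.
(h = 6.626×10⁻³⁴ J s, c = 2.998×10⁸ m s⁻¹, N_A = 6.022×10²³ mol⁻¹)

Photon energy at 326 nm: hc/λ = (6.626×10⁻³⁴)(2.998×10⁸)/(326×10⁻⁹) = 6.093×10⁻¹⁹ J.
Photons incident: 7.52 / 6.093×10⁻¹⁹ = 1.234×10¹⁹, i.e. 1.234×10¹⁹/6.022×10²³ = 2.049×10⁻⁵ mol.
Photons absorbed: 0.757 × 2.049×10⁻⁵ = 1.551×10⁻⁵ mol.
Φ = 3.44×10⁻⁶ mol / 1.551×10⁻⁵ mol photons = 0.22.

Φ = 0.22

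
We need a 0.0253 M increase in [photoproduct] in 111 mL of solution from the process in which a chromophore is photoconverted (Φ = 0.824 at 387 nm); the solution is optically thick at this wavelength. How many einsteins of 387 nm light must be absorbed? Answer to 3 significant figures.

0.00341 einstein

Product: (0.0253 M)(0.111 L) = 0.002808 mol.
Photons that must be absorbed: 0.002808 / 0.824 = 0.003408 mol.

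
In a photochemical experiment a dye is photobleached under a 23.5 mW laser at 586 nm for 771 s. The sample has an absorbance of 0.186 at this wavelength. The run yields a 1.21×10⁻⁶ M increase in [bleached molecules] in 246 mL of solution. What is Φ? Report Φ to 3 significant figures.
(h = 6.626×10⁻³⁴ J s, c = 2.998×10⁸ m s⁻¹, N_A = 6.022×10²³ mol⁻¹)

Φ = 0.00963

Product: (1.21×10⁻⁶ M)(0.246 L) = 2.977×10⁻⁷ mol.
Photon energy at 586 nm: hc/λ = (6.626×10⁻³⁴)(2.998×10⁸)/(586×10⁻⁹) = 3.390×10⁻¹⁹ J.
Energy delivered: (23.5 mW)(771 s) = 18.12 J.
Photons incident: 18.12 / 3.390×10⁻¹⁹ = 5.345×10¹⁹, i.e. 5.345×10¹⁹/6.022×10²³ = 8.876×10⁻⁵ mol.
Fraction absorbed: 1 − 10^(−0.186) = 0.3484.
Photons absorbed: 0.3484 × 8.876×10⁻⁵ = 3.092×10⁻⁵ mol.
Φ = 2.977×10⁻⁷ mol / 3.092×10⁻⁵ mol photons = 0.00963.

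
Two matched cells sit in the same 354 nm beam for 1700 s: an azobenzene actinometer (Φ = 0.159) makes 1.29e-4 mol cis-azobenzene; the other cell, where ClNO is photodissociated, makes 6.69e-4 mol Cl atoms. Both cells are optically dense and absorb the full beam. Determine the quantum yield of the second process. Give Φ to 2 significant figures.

Photons absorbed by the actinometer: 1.29e-4 / 0.159 = 8.113e-4 mol.
Φ(unknown) = 6.69e-4 / 8.113e-4 = 0.82.

Φ = 0.82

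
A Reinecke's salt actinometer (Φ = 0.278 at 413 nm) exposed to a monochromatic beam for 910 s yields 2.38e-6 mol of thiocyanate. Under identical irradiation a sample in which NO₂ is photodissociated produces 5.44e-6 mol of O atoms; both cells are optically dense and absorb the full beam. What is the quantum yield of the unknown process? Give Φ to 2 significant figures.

Φ = 0.64

Photons absorbed by the actinometer: 2.38e-6 / 0.278 = 8.561e-6 mol.
Φ(unknown) = 5.44e-6 / 8.561e-6 = 0.64.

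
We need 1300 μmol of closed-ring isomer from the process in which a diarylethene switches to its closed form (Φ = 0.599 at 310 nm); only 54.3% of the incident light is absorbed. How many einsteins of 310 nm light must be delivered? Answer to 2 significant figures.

0.0040 einstein

Product: 1300 μmol = 0.00130 mol.
Photons that must be absorbed: 0.00130 / 0.599 = 0.002170 mol.
Incident photons needed: 0.002170 / 0.543 = 0.003996 mol.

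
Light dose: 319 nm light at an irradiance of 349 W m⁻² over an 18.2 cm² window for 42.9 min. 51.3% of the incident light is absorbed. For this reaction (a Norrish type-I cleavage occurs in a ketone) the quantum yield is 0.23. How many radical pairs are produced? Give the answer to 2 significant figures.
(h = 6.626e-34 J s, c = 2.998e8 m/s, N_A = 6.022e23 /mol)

3.1e20 radical pairs

Photon energy at 319 nm: hc/λ = (6.626e-34)(2.998e8)/(319e-9) = 6.227e-19 J.
Energy delivered: (349 W m⁻²)(18.2e-4 m²)(2574 s) = 1635 J.
Photons incident: 1635 / 6.227e-19 = 2.626e21, i.e. 2.626e21/6.022e23 = 0.004361 mol.
Photons absorbed: 0.513 × 0.004361 = 0.002237 mol.
Product: Φ × n_abs = 0.23 × 0.002237 = 5.145e-4 mol.
As a count: 5.145e-4 × 6.022e23 = 3.1e20.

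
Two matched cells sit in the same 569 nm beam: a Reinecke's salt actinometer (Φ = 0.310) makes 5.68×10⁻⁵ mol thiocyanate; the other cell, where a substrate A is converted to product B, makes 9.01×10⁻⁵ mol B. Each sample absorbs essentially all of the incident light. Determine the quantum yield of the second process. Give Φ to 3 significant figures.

Photons absorbed by the actinometer: 5.68×10⁻⁵ / 0.310 = 1.832×10⁻⁴ mol.
Φ(unknown) = 9.01×10⁻⁵ / 1.832×10⁻⁴ = 0.492.

Φ = 0.492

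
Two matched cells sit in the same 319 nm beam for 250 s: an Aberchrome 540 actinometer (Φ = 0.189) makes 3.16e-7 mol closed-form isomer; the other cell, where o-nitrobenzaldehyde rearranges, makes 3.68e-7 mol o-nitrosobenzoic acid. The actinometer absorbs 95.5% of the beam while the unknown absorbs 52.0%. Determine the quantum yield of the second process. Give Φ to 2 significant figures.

Φ = 0.40

Photons absorbed by the actinometer: 3.16e-7 / 0.189 = 1.672e-6 mol.
Incident flux: 1.672e-6 / 0.955 = 1.751e-6 einstein.
Absorbed by unknown: 0.520 × 1.751e-6 = 9.105e-7 mol.
Φ(unknown) = 3.68e-7 / 9.105e-7 = 0.40.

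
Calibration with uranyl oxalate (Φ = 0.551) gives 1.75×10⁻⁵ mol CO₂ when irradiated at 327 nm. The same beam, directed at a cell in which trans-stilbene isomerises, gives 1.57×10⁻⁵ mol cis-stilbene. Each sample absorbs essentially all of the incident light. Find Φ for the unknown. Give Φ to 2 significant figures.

Φ = 0.49

Photons absorbed by the actinometer: 1.75×10⁻⁵ / 0.551 = 3.176×10⁻⁵ mol.
Φ(unknown) = 1.57×10⁻⁵ / 3.176×10⁻⁵ = 0.49.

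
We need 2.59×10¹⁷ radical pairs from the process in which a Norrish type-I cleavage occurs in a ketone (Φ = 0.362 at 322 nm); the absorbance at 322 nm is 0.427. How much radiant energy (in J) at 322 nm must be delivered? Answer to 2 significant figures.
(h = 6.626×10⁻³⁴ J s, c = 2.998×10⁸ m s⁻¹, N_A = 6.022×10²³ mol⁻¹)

0.71 J

Product: 2.59×10¹⁷ / 6.022×10²³ = 4.301×10⁻⁷ mol.
Photons that must be absorbed: 4.301×10⁻⁷ / 0.362 = 1.188×10⁻⁶ mol.
Fraction absorbed: 1 − 10^(−0.427) = 0.6259.
Incident photons needed: 1.188×10⁻⁶ / 0.6259 = 1.898×10⁻⁶ mol.
Photon energy: hc/λ = 6.169×10⁻¹⁹ J; per mole, 3.715×10⁵ J mol⁻¹.
Energy required: 1.898×10⁻⁶ × 3.715×10⁵ = 0.71 J.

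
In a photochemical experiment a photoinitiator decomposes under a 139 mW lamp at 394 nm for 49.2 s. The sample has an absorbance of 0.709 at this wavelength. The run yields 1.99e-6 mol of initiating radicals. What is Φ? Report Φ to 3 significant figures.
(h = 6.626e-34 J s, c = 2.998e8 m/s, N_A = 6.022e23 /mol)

Photon energy at 394 nm: hc/λ = (6.626e-34)(2.998e8)/(394e-9) = 5.042e-19 J.
Energy delivered: (139 mW)(49.2 s) = 6.839 J.
Photons incident: 6.839 / 5.042e-19 = 1.356e19, i.e. 1.356e19/6.022e23 = 2.252e-5 mol.
Fraction absorbed: 1 − 10^(−0.709) = 0.8046.
Photons absorbed: 0.8046 × 2.252e-5 = 1.812e-5 mol.
Φ = 1.99e-6 mol / 1.812e-5 mol photons = 0.110.

Φ = 0.110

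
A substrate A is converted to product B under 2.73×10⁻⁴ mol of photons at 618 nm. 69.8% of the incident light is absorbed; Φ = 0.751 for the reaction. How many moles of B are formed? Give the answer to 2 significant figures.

Photons absorbed: 0.698 × 2.73×10⁻⁴ = 1.906×10⁻⁴ mol.
Product: Φ × n_abs = 0.751 × 1.906×10⁻⁴ = 1.431×10⁻⁴ mol.

1.4×10⁻⁴ mol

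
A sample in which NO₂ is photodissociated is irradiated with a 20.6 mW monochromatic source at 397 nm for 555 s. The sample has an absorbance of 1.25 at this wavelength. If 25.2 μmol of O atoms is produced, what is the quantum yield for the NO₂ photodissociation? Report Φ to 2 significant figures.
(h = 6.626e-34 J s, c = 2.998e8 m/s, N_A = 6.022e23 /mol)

Product: 25.2 μmol = 2.52e-5 mol.
Photon energy at 397 nm: hc/λ = (6.626e-34)(2.998e8)/(397e-9) = 5.004e-19 J.
Energy delivered: (20.6 mW)(555 s) = 11.43 J.
Photons incident: 11.43 / 5.004e-19 = 2.284e19, i.e. 2.284e19/6.022e23 = 3.793e-5 mol.
Fraction absorbed: 1 − 10^(−1.25) = 0.9438.
Photons absorbed: 0.9438 × 3.793e-5 = 3.580e-5 mol.
Φ = 2.52e-5 mol / 3.580e-5 mol photons = 0.70.

Φ = 0.70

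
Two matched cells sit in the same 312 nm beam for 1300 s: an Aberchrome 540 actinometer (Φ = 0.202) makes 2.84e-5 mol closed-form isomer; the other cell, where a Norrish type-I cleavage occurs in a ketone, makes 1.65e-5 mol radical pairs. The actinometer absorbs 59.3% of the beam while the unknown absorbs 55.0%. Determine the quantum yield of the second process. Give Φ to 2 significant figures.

Φ = 0.13

Photons absorbed by the actinometer: 2.84e-5 / 0.202 = 1.406e-4 mol.
Incident flux: 1.406e-4 / 0.593 = 2.371e-4 einstein.
Absorbed by unknown: 0.550 × 2.371e-4 = 1.304e-4 mol.
Φ(unknown) = 1.65e-5 / 1.304e-4 = 0.13.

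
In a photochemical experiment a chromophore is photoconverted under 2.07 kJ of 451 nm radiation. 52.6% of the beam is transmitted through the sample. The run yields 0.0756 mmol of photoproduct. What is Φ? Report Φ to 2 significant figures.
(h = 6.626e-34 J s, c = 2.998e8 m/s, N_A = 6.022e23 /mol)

Product: 0.0756 mmol = 7.56e-5 mol.
Photon energy at 451 nm: hc/λ = (6.626e-34)(2.998e8)/(451e-9) = 4.405e-19 J.
Incident energy: 2.07 kJ = 2070 J.
Photons incident: 2070 / 4.405e-19 = 4.699e21, i.e. 4.699e21/6.022e23 = 0.007803 mol.
Fraction absorbed: 1 − 52.6/100 = 0.4740.
Photons absorbed: 0.4740 × 0.007803 = 0.003699 mol.
Φ = 7.56e-5 mol / 0.003699 mol photons = 0.020.

Φ = 0.020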